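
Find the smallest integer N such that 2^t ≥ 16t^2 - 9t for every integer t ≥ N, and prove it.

N = 11

At t = 10: 1024 < 1510, so the inequality fails and N ≥ 11. We prove 2^t ≥ 16t^2 - 9t for all t ≥ 11.
When t = 11: 2^t = 2048 and 16t^2 - 9t = 1837, so 2048 ≥ 1837.
Inductive step: suppose the statement holds for some k ≥ 11, so 2^k ≥ 16k^2 - 9k.
Then 2^(k + 1) = 2·(2^k) ≥ 2·(16k^2 - 9k).
Also, for k ≥ 11 we have 2·(16k^2 - 9k) ≥ 16(k+1)^2 - 9(k+1), since 2·(16k^2 - 9k) − (16(k+1)^2 - 9(k+1)) = 16k^2 - 41k - 7, which is nonnegative for all k ≥ 11.
Combining, 2^(k + 1) ≥ 16(k+1)^2 - 9(k+1).
Hence, by induction on t, the claim holds for every t ≥ 11.
Hence the smallest such N is 11.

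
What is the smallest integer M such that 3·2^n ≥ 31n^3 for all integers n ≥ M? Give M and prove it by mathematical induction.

At n = 15: 98304 < 104625, so the inequality fails and M ≥ 16. We prove 3·2^n ≥ 31n^3 for all n ≥ 16.
Base case (n = 16): 3·2^n = 196608 and 31n^3 = 126976, so 196608 ≥ 126976.
Inductive step: suppose the statement holds for some r ≥ 16, so 3·2^r ≥ 31r^3.
Then 3·2^(r + 1) = 2·(3·2^r) ≥ 2·(31r^3).
Also, for r ≥ 16 we have 2·(31r^3) ≥ 31(r+1)^3, since 2 ≥ (1 + 1/r)^3 for all r ≥ 16.
Combining, 3·2^(r + 1) ≥ 31(r+1)^3.
This completes the induction.
Hence the smallest such M is 16.

M = 16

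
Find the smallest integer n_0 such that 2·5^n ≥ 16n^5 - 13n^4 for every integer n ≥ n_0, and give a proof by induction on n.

n_0 = 8

At n = 7: 156250 < 237699, so the inequality fails and n_0 ≥ 8. We prove 2·5^n ≥ 16n^5 - 13n^4 for all n ≥ 8.
Base step (n = 8): 2·5^n = 781250 and 16n^5 - 13n^4 = 471040, so 781250 ≥ 471040.
Suppose the result is true for n = i, so 2·5^i ≥ 16i^5 - 13i^4.
Then 2·5^(i + 1) = 5·(2·5^i) ≥ 5·(16i^5 - 13i^4).
Also, for i ≥ 8 we have 5·(16i^5 - 13i^4) ≥ 16(i+1)^5 - 13(i+1)^4, since 5·(16i^5 - 13i^4) − (16(i+1)^5 - 13(i+1)^4) = 64i^5 - 132i^4 - 108i^3 - 82i^2 - 28i - 3, which is nonnegative for all i ≥ 8.
Combining, 2·5^(i + 1) ≥ 16(i+1)^5 - 13(i+1)^4.
This completes the induction.
Hence the smallest such n_0 is 8.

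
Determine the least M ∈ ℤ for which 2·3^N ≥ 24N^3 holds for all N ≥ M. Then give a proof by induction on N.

M = 8

At N = 7: 4374 < 8232, so the inequality fails and M ≥ 8. We prove 2·3^N ≥ 24N^3 for all N ≥ 8.
Base case (N = 8): 2·3^N = 13122 and 24N^3 = 12288, so 13122 ≥ 12288.
Suppose the result is true for N = m, so 2·3^m ≥ 24m^3.
Then 2·3^(m + 1) = 3·(2·3^m) ≥ 3·(24m^3).
Also, for m ≥ 8 we have 3·(24m^3) ≥ 24(m+1)^3, since 3 ≥ (1 + 1/m)^3 for all m ≥ 8.
Combining, 2·3^(m + 1) ≥ 24(m+1)^3.
This completes the induction.
Hence the smallest such M is 8.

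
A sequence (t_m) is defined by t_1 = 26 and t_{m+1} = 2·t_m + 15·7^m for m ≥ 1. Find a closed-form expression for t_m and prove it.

Computing the first terms: t_1 = 26, t_2 = 157, t_3 = 1049. This suggests t_m = 5·2^(m - 1) + 3·7^m.
Base step (m = 1): the formula gives 26 = 26 = t_1.
Suppose the result is true for m = r, so t_r = 5·2^(r - 1) + 3·7^r.
Then t_{r+1} = 2·t_r + 15·7^r = 2·(5·2^(r - 1) + 3·7^r) + 15·7^r = 5·2^r + 3·7^(r + 1) = 5·2^((r+1) - 1) + 3·7^(r+1),
which is the claimed formula at m = r+1.
This completes the induction.

t_m = 5·2^(m - 1) + 3·7^m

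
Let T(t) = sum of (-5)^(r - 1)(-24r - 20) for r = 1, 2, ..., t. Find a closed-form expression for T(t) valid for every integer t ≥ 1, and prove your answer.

We claim T(t) = 4(-5)^t(t + 1) - 4 for all t ≥ 1.
Base step (t = 1): T(1) = -44, and the closed form gives -44. They agree.
For the inductive step, assume it holds for an arbitrary r ≥ 1, so T(r) = 4(-5)^r(r + 1) - 4.
Then T(r+1) = T(r) + ((-5)^r(-24r - 44)) = (4(-5)^r(r + 1) - 4) + ((-5)^r(-24r - 44)).
Simplifying, T(r+1) = -20(-5)^r·r - 40(-5)^r - 4 = 4(-5)^(r+1)((r+1) + 1) - 4,
which is the closed form with t = r+1.
By induction, the statement is established for all t ≥ 1.

T(t) = 4(-5)^t(t + 1) - 4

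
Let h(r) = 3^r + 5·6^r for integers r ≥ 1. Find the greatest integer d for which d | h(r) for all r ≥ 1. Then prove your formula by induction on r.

d = 3

Computing the first values: h(1) = 33 and h(2) = 189; gcd(33, 189) = 3, so d ≤ 3.
We prove 3 | 3^r + 5·6^r for all r ≥ 1 by induction on r.
Base case (r = 1): h(1) = 33 = 3·(11), so 3 | h(1).
For the inductive step, assume it holds for an arbitrary j ≥ 1, i.e. 3 | h(j). Then
h(j+1) − 6·h(j) = (3^(j+1) + 5·6^(j+1)) − 6·(3^j + 5·6^j) = (1)·3^j·(3 − 6) = (-3)·3^j. Since 3 | h(j) by the inductive hypothesis, 3 | 6·h(j); and 3 | -3 since -3 = 3·-1. Therefore 3 | h(j+1).
Hence, by induction on r, the claim holds for every r ≥ 1.
Therefore the largest such d is 3.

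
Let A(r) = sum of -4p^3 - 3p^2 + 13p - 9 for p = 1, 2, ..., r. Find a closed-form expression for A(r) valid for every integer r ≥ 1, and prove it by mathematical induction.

We claim A(r) = -r(r^3 + 3r^2 - 4r + 3) for all r ≥ 1.
Base case (r = 1): A(1) = -3, and the closed form gives -3. They agree.
Inductive step: assume the claim holds for r = p, so A(p) = p(-p^3 - 3p^2 + 4p - 3).
Then A(p+1) = A(p) + (-4p^3 - 15p^2 - 5p - 3) = (p(-p^3 - 3p^2 + 4p - 3)) + (-4p^3 - 15p^2 - 5p - 3).
Simplifying, A(p+1) = -(p + 1)(p^3 + 6p^2 + 5p + 3) = -(p+1)((p+1)^3 + 3(p+1)^2 - 4(p+1) + 3),
which is the closed form with r = p+1.
Hence, by induction on r, the claim holds for every r ≥ 1.

A(r) = -r(r^3 + 3r^2 - 4r + 3)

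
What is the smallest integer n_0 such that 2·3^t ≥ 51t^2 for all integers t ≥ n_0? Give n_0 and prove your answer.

At t = 6: 1458 < 1836, so the inequality fails and n_0 ≥ 7. We prove 2·3^t ≥ 51t^2 for all t ≥ 7.
Base step (t = 7): 2·3^t = 4374 and 51t^2 = 2499, so 4374 ≥ 2499.
For the inductive step, assume it holds for an arbitrary m ≥ 7, so 2·3^m ≥ 51m^2.
Then 2·3^(m + 1) = 3·(2·3^m) ≥ 3·(51m^2).
Also, for m ≥ 7 we have 3·(51m^2) ≥ 51(m+1)^2, since 3 ≥ (1 + 1/m)^2 for all m ≥ 7.
Combining, 2·3^(m + 1) ≥ 51(m+1)^2.
By the principle of mathematical induction, the result holds for all t ≥ 7.
Hence the smallest such n_0 is 7.

n_0 = 7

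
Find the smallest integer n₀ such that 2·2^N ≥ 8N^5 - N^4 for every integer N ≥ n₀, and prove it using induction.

n₀ = 26

At N = 25: 67108864 < 77734375, so the inequality fails and n₀ ≥ 26. We prove 2·2^N ≥ 8N^5 - N^4 for all N ≥ 26.
Base step (N = 26): 2·2^N = 134217728 and 8N^5 - N^4 = 94594032, so 134217728 ≥ 94594032.
Inductive step: assume the claim holds for N = i, so 2·2^i ≥ 8i^5 - i^4.
Then 2·2^(i + 1) = 2·(2·2^i) ≥ 2·(8i^5 - i^4).
Also, for i ≥ 26 we have 2·(8i^5 - i^4) ≥ 8(i+1)^5 - (i+1)^4, since 2·(8i^5 - i^4) − (8(i+1)^5 - (i+1)^4) = 8i^5 - 41i^4 - 76i^3 - 74i^2 - 36i - 7, which is nonnegative for all i ≥ 26.
Combining, 2·2^(i + 1) ≥ 8(i+1)^5 - (i+1)^4.
This completes the induction.
Hence the smallest such n₀ is 26.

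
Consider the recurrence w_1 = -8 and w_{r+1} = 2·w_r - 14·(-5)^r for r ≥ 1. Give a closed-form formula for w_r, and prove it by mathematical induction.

Computing the first terms: w_1 = -8, w_2 = 54, w_3 = -242. This suggests w_r = 2(-5)^r + 2^r.
Base case (r = 1): the formula gives -8 = -8 = w_1.
Inductive step: suppose the statement holds for some k ≥ 1, so w_k = 2(-5)^k + 2^k.
Then w_{k+1} = 2·w_k - 14·(-5)^k = 2·(2(-5)^k + 2^k) - 14·(-5)^k = 2(-5)^(k + 1) + 2^(k + 1),
which is the claimed formula at r = k+1.
Hence, by induction on r, the claim holds for every r ≥ 1.

w_r = 2(-5)^r + 2^r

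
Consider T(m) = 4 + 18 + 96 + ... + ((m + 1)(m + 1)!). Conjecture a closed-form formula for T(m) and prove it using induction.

T(m) = (m + 2)! - 2

We claim T(m) = (m + 2)! - 2 for all m ≥ 1.
Base step (m = 1): T(1) = 4, and the closed form gives 4. They agree.
Suppose the result is true for m = p, so T(p) = (p + 2)! - 2.
Then T(p+1) = T(p) + ((p + 2)(p + 2)!) = ((p + 2)! - 2) + ((p + 2)(p + 2)!).
Simplifying, T(p+1) = ((p+1) + 2)! - 2,
which is the closed form with m = p+1.
By the principle of mathematical induction, the result holds for all m ≥ 1.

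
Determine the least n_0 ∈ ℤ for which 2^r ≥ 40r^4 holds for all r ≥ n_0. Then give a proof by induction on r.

At r = 23: 8388608 < 11193640, so the inequality fails and n_0 ≥ 24. We prove 2^r ≥ 40r^4 for all r ≥ 24.
For the base case r = 24: 2^r = 16777216 and 40r^4 = 13271040, so 16777216 ≥ 13271040.
Inductive step: assume the claim holds for r = i, so 2^i ≥ 40i^4.
Then 2^(i + 1) = 2·(2^i) ≥ 2·(40i^4).
Also, for i ≥ 24 we have 2·(40i^4) ≥ 40(i+1)^4, since 2 ≥ (1 + 1/i)^4 for all i ≥ 24.
Combining, 2^(i + 1) ≥ 40(i+1)^4.
This completes the induction.
Hence the smallest such n_0 is 24.

n_0 = 24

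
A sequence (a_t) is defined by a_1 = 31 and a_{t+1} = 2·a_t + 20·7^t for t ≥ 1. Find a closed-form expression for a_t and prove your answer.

Computing the first terms: a_1 = 31, a_2 = 202, a_3 = 1384. This suggests a_t = 3·2^(t - 1) + 4·7^t.
Base case (t = 1): the formula gives 31 = 31 = a_1.
Suppose the result is true for t = m, so a_m = 3·2^(m - 1) + 4·7^m.
Then a_{m+1} = 2·a_m + 20·7^m = 2·(3·2^(m - 1) + 4·7^m) + 20·7^m = 3·2^m + 4·7^(m + 1) = 3·2^((m+1) - 1) + 4·7^(m+1),
which is the claimed formula at t = m+1.
By induction, the statement is established for all t ≥ 1.

a_t = 3·2^(t - 1) + 4·7^t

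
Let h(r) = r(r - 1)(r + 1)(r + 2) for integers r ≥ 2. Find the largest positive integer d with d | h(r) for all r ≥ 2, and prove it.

d = 24

Computing the first values: h(2) = 24 and h(3) = 120; gcd(24, 120) = 24, so d ≤ 24.
We prove 24 | r(r - 1)(r + 1)(r + 2) for all r ≥ 2 by induction on r.
When r = 2: h(2) = 24 = 24·(1), so 24 | h(2).
Suppose the result is true for r = p, i.e. 24 | h(p). Then
h(p+1) − h(p) = p·(p+1)·(p+2)·(p+3) − (p-1)·p·(p+1)·(p+2) = p·(p+1)·(p+2)·[(p+3) − (p-1)] = 4·p·(p+1)·(p+2). The product of 3 consecutive integers is divisible by (3)! = 6, so h(p+1) − h(p) is divisible by 4·6 = 24. By the inductive hypothesis 24 | h(p), hence 24 | h(p+1).
By induction, the statement is established for all r ≥ 2.
Therefore the largest such d is 24.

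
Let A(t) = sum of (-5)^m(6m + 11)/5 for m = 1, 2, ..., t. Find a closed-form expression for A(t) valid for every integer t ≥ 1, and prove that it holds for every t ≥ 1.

A(t) = (-5)^t(t + 2) - 2

We claim A(t) = (-5)^t(t + 2) - 2 for all t ≥ 1.
For the base case t = 1: A(1) = -17, and the closed form gives -17. They agree.
Suppose the result is true for t = m, so A(m) = (-5)^m(m + 2) - 2.
Then A(m+1) = A(m) + ((-5)^m(-6m - 17)) = ((-5)^m(m + 2) - 2) + ((-5)^m(-6m - 17)).
Simplifying, A(m+1) = -5(-5)^m·m - 15(-5)^m - 2 = (-5)^(m+1)((m+1) + 2) - 2,
which is the closed form with t = m+1.
By the principle of mathematical induction, the result holds for all t ≥ 1.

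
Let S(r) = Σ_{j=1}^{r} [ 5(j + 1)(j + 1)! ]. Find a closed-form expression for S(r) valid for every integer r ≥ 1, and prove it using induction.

We claim S(r) = 5(r + 2)! - 10 for all r ≥ 1.
Base case (r = 1): S(1) = 20, and the closed form gives 20. They agree.
Suppose the result is true for r = j, so S(j) = 5(j + 2)! - 10.
Then S(j+1) = S(j) + (5(j + 2)(j + 2)!) = (5(j + 2)! - 10) + (5(j + 2)(j + 2)!).
Simplifying, S(j+1) = 5((j+1) + 2)! - 10,
which is the closed form with r = j+1.
By the principle of mathematical induction, the result holds for all r ≥ 1.

S(r) = 5(r + 2)! - 10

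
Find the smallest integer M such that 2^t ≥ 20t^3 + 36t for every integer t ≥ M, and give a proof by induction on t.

M = 17

At t = 16: 65536 < 82496, so the inequality fails and M ≥ 17. We prove 2^t ≥ 20t^3 + 36t for all t ≥ 17.
When t = 17: 2^t = 131072 and 20t^3 + 36t = 98872, so 131072 ≥ 98872.
Inductive step: assume the claim holds for t = i, so 2^i ≥ 20i^3 + 36i.
Then 2^(i + 1) = 2·(2^i) ≥ 2·(20i^3 + 36i).
Also, for i ≥ 17 we have 2·(20i^3 + 36i) ≥ 20(i+1)^3 + 36(i+1), since 2·(20i^3 + 36i) − (20(i+1)^3 + 36(i+1)) = 20i^3 - 60i^2 - 24i - 56, which is nonnegative for all i ≥ 17.
Combining, 2^(i + 1) ≥ 20(i+1)^3 + 36(i+1).
Hence, by induction on t, the claim holds for every t ≥ 17.
Hence the smallest such M is 17.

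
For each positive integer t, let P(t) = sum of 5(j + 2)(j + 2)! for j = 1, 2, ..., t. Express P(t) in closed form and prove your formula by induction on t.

P(t) = 5(t + 3)! - 30

We claim P(t) = 5(t + 3)! - 30 for all t ≥ 1.
For the base case t = 1: P(1) = 90, and the closed form gives 90. They agree.
For the inductive step, assume it holds for an arbitrary j ≥ 1, so P(j) = 5(j + 3)! - 30.
Then P(j+1) = P(j) + (5(j + 3)(j + 3)!) = (5(j + 3)! - 30) + (5(j + 3)(j + 3)!).
Simplifying, P(j+1) = 5((j+1) + 3)! - 30,
which is the closed form with t = j+1.
By induction, the statement is established for all t ≥ 1.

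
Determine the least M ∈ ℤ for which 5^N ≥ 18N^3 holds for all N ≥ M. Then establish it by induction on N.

At N = 4: 625 < 1152, so the inequality fails and M ≥ 5. We prove 5^N ≥ 18N^3 for all N ≥ 5.
Base step (N = 5): 5^N = 3125 and 18N^3 = 2250, so 3125 ≥ 2250.
Inductive step: assume the claim holds for N = m, so 5^m ≥ 18m^3.
Then 5^(m + 1) = 5·(5^m) ≥ 5·(18m^3).
Also, for m ≥ 5 we have 5·(18m^3) ≥ 18(m+1)^3, since 5 ≥ (1 + 1/m)^3 for all m ≥ 5.
Combining, 5^(m + 1) ≥ 18(m+1)^3.
By the principle of mathematical induction, the result holds for all N ≥ 5.
Hence the smallest such M is 5.

M = 5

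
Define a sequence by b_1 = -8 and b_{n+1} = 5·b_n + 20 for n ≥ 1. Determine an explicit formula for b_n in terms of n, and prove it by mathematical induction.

b_n = -3·5^(n - 1) - 5

Computing the first terms: b_1 = -8, b_2 = -20, b_3 = -80. This suggests b_n = -3·5^(n - 1) - 5.
Base step (n = 1): the formula gives -8 = -8 = b_1.
Suppose the result is true for n = i, so b_i = -3·5^(i - 1) - 5.
Then b_{i+1} = 5·b_i + 20 = 5·(-3·5^(i - 1) - 5) + 20 = -3·5^i - 5 = -3·5^((i+1) - 1) - 5,
which is the claimed formula at n = i+1.
By induction, the statement is established for all n ≥ 1.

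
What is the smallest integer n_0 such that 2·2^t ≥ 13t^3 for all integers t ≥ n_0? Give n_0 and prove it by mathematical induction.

At t = 14: 32768 < 35672, so the inequality fails and n_0 ≥ 15. We prove 2·2^t ≥ 13t^3 for all t ≥ 15.
For the base case t = 15: 2·2^t = 65536 and 13t^3 = 43875, so 65536 ≥ 43875.
Inductive step: suppose the statement holds for some m ≥ 15, so 2·2^m ≥ 13m^3.
Then 2·2^(m + 1) = 2·(2·2^m) ≥ 2·(13m^3).
Also, for m ≥ 15 we have 2·(13m^3) ≥ 13(m+1)^3, since 2 ≥ (1 + 1/m)^3 for all m ≥ 15.
Combining, 2·2^(m + 1) ≥ 13(m+1)^3.
Hence, by induction on t, the claim holds for every t ≥ 15.
Hence the smallest such n_0 is 15.

n_0 = 15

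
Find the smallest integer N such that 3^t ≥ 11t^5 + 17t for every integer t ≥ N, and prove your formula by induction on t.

At t = 14: 4782969 < 5916302, so the inequality fails and N ≥ 15. We prove 3^t ≥ 11t^5 + 17t for all t ≥ 15.
For the base case t = 15: 3^t = 14348907 and 11t^5 + 17t = 8353380, so 14348907 ≥ 8353380.
Inductive step: suppose the statement holds for some k ≥ 15, so 3^k ≥ 11k^5 + 17k.
Then 3^(k + 1) = 3·(3^k) ≥ 3·(11k^5 + 17k).
Also, for k ≥ 15 we have 3·(11k^5 + 17k) ≥ 11(k+1)^5 + 17(k+1), since 3·(11k^5 + 17k) − (11(k+1)^5 + 17(k+1)) = 22k^5 - 55k^4 - 110k^3 - 110k^2 - 21k - 28, which is nonnegative for all k ≥ 15.
Combining, 3^(k + 1) ≥ 11(k+1)^5 + 17(k+1).
By induction, the statement is established for all t ≥ 15.
Hence the smallest such N is 15.

N = 15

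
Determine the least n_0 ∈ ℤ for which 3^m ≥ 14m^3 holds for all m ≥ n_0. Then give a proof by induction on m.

n_0 = 9

At m = 8: 6561 < 7168, so the inequality fails and n_0 ≥ 9. We prove 3^m ≥ 14m^3 for all m ≥ 9.
For the base case m = 9: 3^m = 19683 and 14m^3 = 10206, so 19683 ≥ 10206.
Suppose the result is true for m = i, so 3^i ≥ 14i^3.
Then 3^(i + 1) = 3·(3^i) ≥ 3·(14i^3).
Also, for i ≥ 9 we have 3·(14i^3) ≥ 14(i+1)^3, since 3 ≥ (1 + 1/i)^3 for all i ≥ 9.
Combining, 3^(i + 1) ≥ 14(i+1)^3.
By induction, the statement is established for all m ≥ 9.
Hence the smallest such n_0 is 9.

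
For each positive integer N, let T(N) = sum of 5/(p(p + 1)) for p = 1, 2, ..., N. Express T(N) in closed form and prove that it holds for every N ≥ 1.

We claim T(N) = 5N/(N + 1) for all N ≥ 1.
When N = 1: T(1) = 5/2, and the closed form gives 5/2. They agree.
Inductive step: suppose the statement holds for some p ≥ 1, so T(p) = 5p/(p + 1).
Then T(p+1) = T(p) + (5/((p + 1)(p + 2))) = (5p/(p + 1)) + (5/((p + 1)(p + 2))).
Simplifying, T(p+1) = 5(p + 1)/(p + 2) = 5(p+1)/((p+1) + 1),
which is the closed form with N = p+1.
By induction, the statement is established for all N ≥ 1.

T(N) = 5N/(N + 1)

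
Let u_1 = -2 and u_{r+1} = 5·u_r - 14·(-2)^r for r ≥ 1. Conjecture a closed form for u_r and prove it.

Computing the first terms: u_1 = -2, u_2 = 18, u_3 = 34. This suggests u_r = -(-2)^(r + 1) + 2·5^(r - 1).
When r = 1: the formula gives -2 = -2 = u_1.
Suppose the result is true for r = m, so u_m = -(-2)^(m + 1) + 2·5^(m - 1).
Then u_{m+1} = 5·u_m - 14·(-2)^m = 5·(-(-2)^(m + 1) + 2·5^(m - 1)) - 14·(-2)^m = -(-2)^(m + 2) + 2·5^m = -(-2)^((m+1) + 1) + 2·5^((m+1) - 1),
which is the claimed formula at r = m+1.
This completes the induction.

u_r = -(-2)^(r + 1) + 2·5^(r - 1)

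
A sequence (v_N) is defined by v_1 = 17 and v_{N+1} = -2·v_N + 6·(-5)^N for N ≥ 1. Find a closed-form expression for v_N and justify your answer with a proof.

v_N = 7(-2)^(N - 1) - 2(-5)^N

Computing the first terms: v_1 = 17, v_2 = -64, v_3 = 278. This suggests v_N = 7(-2)^(N - 1) - 2(-5)^N.
Base step (N = 1): the formula gives 17 = 17 = v_1.
For the inductive step, assume it holds for an arbitrary p ≥ 1, so v_p = 7(-2)^(p - 1) - 2(-5)^p.
Then v_{p+1} = -2·v_p + 6·(-5)^p = -2·(7(-2)^(p - 1) - 2(-5)^p) + 6·(-5)^p = 7(-2)^p - 2(-5)^(p + 1) = 7(-2)^((p+1) - 1) - 2(-5)^(p+1),
which is the claimed formula at N = p+1.
By the principle of mathematical induction, the result holds for all N ≥ 1.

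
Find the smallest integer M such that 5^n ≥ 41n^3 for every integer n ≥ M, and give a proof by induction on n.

At n = 5: 3125 < 5125, so the inequality fails and M ≥ 6. We prove 5^n ≥ 41n^3 for all n ≥ 6.
Base step (n = 6): 5^n = 15625 and 41n^3 = 8856, so 15625 ≥ 8856.
Inductive step: assume the claim holds for n = i, so 5^i ≥ 41i^3.
Then 5^(i + 1) = 5·(5^i) ≥ 5·(41i^3).
Also, for i ≥ 6 we have 5·(41i^3) ≥ 41(i+1)^3, since 5 ≥ (1 + 1/i)^3 for all i ≥ 6.
Combining, 5^(i + 1) ≥ 41(i+1)^3.
This completes the induction.
Hence the smallest such M is 6.

M = 6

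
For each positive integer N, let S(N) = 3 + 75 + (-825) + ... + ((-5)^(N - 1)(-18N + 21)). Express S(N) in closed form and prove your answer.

We claim S(N) = 3(-5)^N(N - 1) + 3 for all N ≥ 1.
For the base case N = 1: S(1) = 3, and the closed form gives 3. They agree.
Inductive step: suppose the statement holds for some m ≥ 1, so S(m) = 3(-5)^m(m - 1) + 3.
Then S(m+1) = S(m) + ((-5)^m(-18m + 3)) = (3(-5)^m(m - 1) + 3) + ((-5)^m(-18m + 3)).
Simplifying, S(m+1) = -15(-5)^m·m + 3 = 3(-5)^(m+1)((m+1) - 1) + 3,
which is the closed form with N = m+1.
Hence, by induction on N, the claim holds for every N ≥ 1.

S(N) = 3(-5)^N(N - 1) + 3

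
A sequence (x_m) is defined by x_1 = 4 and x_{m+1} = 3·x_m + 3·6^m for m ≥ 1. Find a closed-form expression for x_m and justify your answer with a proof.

x_m = -2·3^(m - 1) + 6^m

Computing the first terms: x_1 = 4, x_2 = 30, x_3 = 198. This suggests x_m = -2·3^(m - 1) + 6^m.
For the base case m = 1: the formula gives 4 = 4 = x_1.
Inductive step: suppose the statement holds for some r ≥ 1, so x_r = -2·3^(r - 1) + 6^r.
Then x_{r+1} = 3·x_r + 3·6^r = 3·(-2·3^(r - 1) + 6^r) + 3·6^r = -2·3^r + 6^(r + 1) = -2·3^((r+1) - 1) + 6^(r+1),
which is the claimed formula at m = r+1.
This completes the induction.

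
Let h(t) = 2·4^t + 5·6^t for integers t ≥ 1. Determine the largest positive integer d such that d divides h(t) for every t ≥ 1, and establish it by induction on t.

Computing the first values: h(1) = 38 and h(2) = 212; gcd(38, 212) = 2, so d ≤ 2.
We prove 2 | 2·4^t + 5·6^t for all t ≥ 1 by induction on t.
For the base case t = 1: h(1) = 38 = 2·(19), so 2 | h(1).
Suppose the result is true for t = m, i.e. 2 | h(m). Then
h(m+1) − 6·h(m) = (2·4^(m+1) + 5·6^(m+1)) − 6·(2·4^m + 5·6^m) = (2)·4^m·(4 − 6) = (-4)·4^m. Since 2 | h(m) by the inductive hypothesis, 2 | 6·h(m); and 2 | -4 since -4 = 2·-2. Therefore 2 | h(m+1).
By the principle of mathematical induction, the result holds for all t ≥ 1.
Therefore the largest such d is 2.

d = 2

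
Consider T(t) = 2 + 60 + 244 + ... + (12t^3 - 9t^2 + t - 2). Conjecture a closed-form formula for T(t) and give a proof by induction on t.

We claim T(t) = t(3t^3 + 3t^2 - t - 3) for all t ≥ 1.
Base step (t = 1): T(1) = 2, and the closed form gives 2. They agree.
For the inductive step, assume it holds for an arbitrary m ≥ 1, so T(m) = m(3m^3 + 3m^2 - m - 3).
Then T(m+1) = T(m) + (12m^3 + 27m^2 + 19m + 2) = (m(3m^3 + 3m^2 - m - 3)) + (12m^3 + 27m^2 + 19m + 2).
Simplifying, T(m+1) = (m + 1)(3m^3 + 12m^2 + 14m + 2) = (m+1)(3(m+1)^3 + 3(m+1)^2 - (m+1) - 3),
which is the closed form with t = m+1.
By the principle of mathematical induction, the result holds for all t ≥ 1.

T(t) = t(3t^3 + 3t^2 - t - 3)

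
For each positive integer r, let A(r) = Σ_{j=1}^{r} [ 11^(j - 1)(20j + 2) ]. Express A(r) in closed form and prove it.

We claim A(r) = 2·11^r·r for all r ≥ 1.
When r = 1: A(1) = 22, and the closed form gives 22. They agree.
Suppose the result is true for r = j, so A(j) = 2·11^j·j.
Then A(j+1) = A(j) + (11^j(20j + 22)) = (2·11^j·j) + (11^j(20j + 22)).
Simplifying, A(j+1) = 22·11^j(j + 1) = 2·11^(j+1)·(j+1),
which is the closed form with r = j+1.
This completes the induction.

A(r) = 2·11^r·r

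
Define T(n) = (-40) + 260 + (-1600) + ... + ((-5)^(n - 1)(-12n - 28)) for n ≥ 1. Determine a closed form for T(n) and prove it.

We claim T(n) = (-5)^n(2n + 5) - 5 for all n ≥ 1.
Base case (n = 1): T(1) = -40, and the closed form gives -40. They agree.
Suppose the result is true for n = p, so T(p) = (-5)^p(2p + 5) - 5.
Then T(p+1) = T(p) + ((-5)^p(-12p - 40)) = ((-5)^p(2p + 5) - 5) + ((-5)^p(-12p - 40)).
Simplifying, T(p+1) = -10(-5)^p·p - 35(-5)^p - 5 = (-5)^(p+1)(2(p+1) + 5) - 5,
which is the closed form with n = p+1.
This completes the induction.

T(n) = (-5)^n(2n + 5) - 5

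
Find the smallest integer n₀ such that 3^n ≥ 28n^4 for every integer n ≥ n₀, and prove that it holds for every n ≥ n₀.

At n = 12: 531441 < 580608, so the inequality fails and n₀ ≥ 13. We prove 3^n ≥ 28n^4 for all n ≥ 13.
For the base case n = 13: 3^n = 1594323 and 28n^4 = 799708, so 1594323 ≥ 799708.
For the inductive step, assume it holds for an arbitrary k ≥ 13, so 3^k ≥ 28k^4.
Then 3^(k + 1) = 3·(3^k) ≥ 3·(28k^4).
Also, for k ≥ 13 we have 3·(28k^4) ≥ 28(k+1)^4, since 3 ≥ (1 + 1/k)^4 for all k ≥ 13.
Combining, 3^(k + 1) ≥ 28(k+1)^4.
By induction, the statement is established for all n ≥ 13.
Hence the smallest such n₀ is 13.

n₀ = 13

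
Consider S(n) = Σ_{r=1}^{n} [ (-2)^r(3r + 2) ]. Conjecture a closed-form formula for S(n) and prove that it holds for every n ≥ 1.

S(n) = 2(-2)^n(n + 1) - 2

We claim S(n) = 2(-2)^n(n + 1) - 2 for all n ≥ 1.
For the base case n = 1: S(1) = -10, and the closed form gives -10. They agree.
Suppose the result is true for n = r, so S(r) = 2(-2)^r(r + 1) - 2.
Then S(r+1) = S(r) + ((-2)^(r + 1)(3r + 5)) = (2(-2)^r(r + 1) - 2) + ((-2)^(r + 1)(3r + 5)).
Simplifying, S(r+1) = -4(-2)^r·r - 8(-2)^r - 2 = 2(-2)^(r+1)((r+1) + 1) - 2,
which is the closed form with n = r+1.
By induction, the statement is established for all n ≥ 1.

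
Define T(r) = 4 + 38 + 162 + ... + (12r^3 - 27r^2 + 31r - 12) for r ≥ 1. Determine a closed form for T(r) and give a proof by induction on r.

T(r) = r(3r^3 - 3r^2 + 5r - 1)

We claim T(r) = r(3r^3 - 3r^2 + 5r - 1) for all r ≥ 1.
Base step (r = 1): T(1) = 4, and the closed form gives 4. They agree.
Inductive step: assume the claim holds for r = k, so T(k) = k(3k^3 - 3k^2 + 5k - 1).
Then T(k+1) = T(k) + (12k^3 + 9k^2 + 13k + 4) = (k(3k^3 - 3k^2 + 5k - 1)) + (12k^3 + 9k^2 + 13k + 4).
Simplifying, T(k+1) = (k + 1)(3k^3 + 6k^2 + 8k + 4) = (k+1)(3(k+1)^3 - 3(k+1)^2 + 5(k+1) - 1),
which is the closed form with r = k+1.
This completes the induction.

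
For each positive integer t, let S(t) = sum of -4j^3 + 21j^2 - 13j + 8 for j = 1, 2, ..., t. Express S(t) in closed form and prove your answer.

We claim S(t) = -t(t^3 - 5t^2 - 3t - 5) for all t ≥ 1.
When t = 1: S(1) = 12, and the closed form gives 12. They agree.
Inductive step: suppose the statement holds for some j ≥ 1, so S(j) = j(-j^3 + 5j^2 + 3j + 5).
Then S(j+1) = S(j) + (-4j^3 + 9j^2 + 17j + 12) = (j(-j^3 + 5j^2 + 3j + 5)) + (-4j^3 + 9j^2 + 17j + 12).
Simplifying, S(j+1) = -(j + 1)(j^3 - 2j^2 - 10j - 12) = -(j+1)((j+1)^3 - 5(j+1)^2 - 3(j+1) - 5),
which is the closed form with t = j+1.
By the principle of mathematical induction, the result holds for all t ≥ 1.

S(t) = -t(t^3 - 5t^2 - 3t - 5)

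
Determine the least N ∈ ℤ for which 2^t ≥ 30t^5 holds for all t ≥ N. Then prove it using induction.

At t = 29: 536870912 < 615334470, so the inequality fails and N ≥ 30. We prove 2^t ≥ 30t^5 for all t ≥ 30.
Base step (t = 30): 2^t = 1073741824 and 30t^5 = 729000000, so 1073741824 ≥ 729000000.
Inductive step: assume the claim holds for t = j, so 2^j ≥ 30j^5.
Then 2^(j + 1) = 2·(2^j) ≥ 2·(30j^5).
Also, for j ≥ 30 we have 2·(30j^5) ≥ 30(j+1)^5, since 2 ≥ (1 + 1/j)^5 for all j ≥ 30.
Combining, 2^(j + 1) ≥ 30(j+1)^5.
Hence, by induction on t, the claim holds for every t ≥ 30.
Hence the smallest such N is 30.

N = 30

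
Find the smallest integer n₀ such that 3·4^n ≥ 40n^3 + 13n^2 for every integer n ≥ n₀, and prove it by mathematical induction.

n₀ = 6

At n = 5: 3072 < 5325, so the inequality fails and n₀ ≥ 6. We prove 3·4^n ≥ 40n^3 + 13n^2 for all n ≥ 6.
Base case (n = 6): 3·4^n = 12288 and 40n^3 + 13n^2 = 9108, so 12288 ≥ 9108.
For the inductive step, assume it holds for an arbitrary m ≥ 6, so 3·4^m ≥ 40m^3 + 13m^2.
Then 3·4^(m + 1) = 4·(3·4^m) ≥ 4·(40m^3 + 13m^2).
Also, for m ≥ 6 we have 4·(40m^3 + 13m^2) ≥ 40(m+1)^3 + 13(m+1)^2, since 4·(40m^3 + 13m^2) − (40(m+1)^3 + 13(m+1)^2) = 120m^3 - 81m^2 - 146m - 53, which is nonnegative for all m ≥ 6.
Combining, 3·4^(m + 1) ≥ 40(m+1)^3 + 13(m+1)^2.
By induction, the statement is established for all n ≥ 6.
Hence the smallest such n₀ is 6.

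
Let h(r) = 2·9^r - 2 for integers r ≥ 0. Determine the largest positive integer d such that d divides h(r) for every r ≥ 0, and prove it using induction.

d = 16

Computing the first values: h(0) = 0 and h(1) = 16; gcd(0, 16) = 16, so d ≤ 16.
We prove 16 | 2·9^r - 2 for all r ≥ 0 by induction on r.
Base step (r = 0): h(0) = 0 = 16·(0), so 16 | h(0).
Inductive step: suppose the statement holds for some m ≥ 0, i.e. 16 | h(m). Then
h(m+1) = 2·9^(m+1) - 2 = 9·(2·9^m - 2) + 16 = 9·h(m) + 16. The first term is divisible by 16 by the inductive hypothesis, and 16 is divisible by 16. Hence 16 | h(m+1).
Hence, by induction on r, the claim holds for every r ≥ 0.
Therefore the largest such d is 16.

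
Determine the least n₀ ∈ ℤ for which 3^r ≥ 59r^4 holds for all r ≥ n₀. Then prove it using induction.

At r = 13: 1594323 < 1685099, so the inequality fails and n₀ ≥ 14. We prove 3^r ≥ 59r^4 for all r ≥ 14.
For the base case r = 14: 3^r = 4782969 and 59r^4 = 2266544, so 4782969 ≥ 2266544.
Inductive step: suppose the statement holds for some k ≥ 14, so 3^k ≥ 59k^4.
Then 3^(k + 1) = 3·(3^k) ≥ 3·(59k^4).
Also, for k ≥ 14 we have 3·(59k^4) ≥ 59(k+1)^4, since 3 ≥ (1 + 1/k)^4 for all k ≥ 14.
Combining, 3^(k + 1) ≥ 59(k+1)^4.
Hence, by induction on r, the claim holds for every r ≥ 14.
Hence the smallest such n₀ is 14.

n₀ = 14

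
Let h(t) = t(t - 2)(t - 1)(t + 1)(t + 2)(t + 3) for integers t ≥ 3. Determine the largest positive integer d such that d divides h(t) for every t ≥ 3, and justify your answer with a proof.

d = 720

Computing the first values: h(3) = 720 and h(4) = 5040; gcd(720, 5040) = 720, so d ≤ 720.
We prove 720 | t(t - 2)(t - 1)(t + 1)(t + 2)(t + 3) for all t ≥ 3 by induction on t.
For the base case t = 3: h(3) = 720 = 720·(1), so 720 | h(3).
Inductive step: assume the claim holds for t = r, i.e. 720 | h(r). Then
h(r+1) − h(r) = (r-1)·r·(r+1)·(r+2)·(r+3)·(r+4) − (r-2)·(r-1)·r·(r+1)·(r+2)·(r+3) = (r-1)·r·(r+1)·(r+2)·(r+3)·[(r+4) − (r-2)] = 6·(r-1)·r·(r+1)·(r+2)·(r+3). The product of 5 consecutive integers is divisible by (5)! = 120, so h(r+1) − h(r) is divisible by 6·120 = 720. By the inductive hypothesis 720 | h(r), hence 720 | h(r+1).
By induction, the statement is established for all t ≥ 3.
Therefore the largest such d is 720.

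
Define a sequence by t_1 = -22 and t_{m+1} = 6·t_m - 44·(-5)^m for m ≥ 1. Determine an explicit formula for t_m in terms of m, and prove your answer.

t_m = 4(-5)^m - 2·6^(m - 1)

Computing the first terms: t_1 = -22, t_2 = 88, t_3 = -572. This suggests t_m = 4(-5)^m - 2·6^(m - 1).
When m = 1: the formula gives -22 = -22 = t_1.
Inductive step: suppose the statement holds for some i ≥ 1, so t_i = 4(-5)^i - 2·6^(i - 1).
Then t_{i+1} = 6·t_i - 44·(-5)^i = 6·(4(-5)^i - 2·6^(i - 1)) - 44·(-5)^i = 4(-5)^(i + 1) - 2·6^i = 4(-5)^(i+1) - 2·6^((i+1) - 1),
which is the claimed formula at m = i+1.
By the principle of mathematical induction, the result holds for all m ≥ 1.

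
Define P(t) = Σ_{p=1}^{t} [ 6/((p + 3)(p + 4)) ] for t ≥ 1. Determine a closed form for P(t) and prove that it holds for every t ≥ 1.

We claim P(t) = 3t/(2(t + 4)) for all t ≥ 1.
Base case (t = 1): P(1) = 3/10, and the closed form gives 3/10. They agree.
Inductive step: suppose the statement holds for some p ≥ 1, so P(p) = 3p/(2(p + 4)).
Then P(p+1) = P(p) + (6/((p + 4)(p + 5))) = (3p/(2(p + 4))) + (6/((p + 4)(p + 5))).
Simplifying, P(p+1) = 3(p + 1)/(2(p + 5)) = 3(p+1)/(2((p+1) + 4)),
which is the closed form with t = p+1.
Hence, by induction on t, the claim holds for every t ≥ 1.

P(t) = 3t/(2(t + 4))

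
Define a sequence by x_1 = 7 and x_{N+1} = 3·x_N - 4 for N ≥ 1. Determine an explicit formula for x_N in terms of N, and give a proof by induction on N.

Computing the first terms: x_1 = 7, x_2 = 17, x_3 = 47. This suggests x_N = 5·3^(N - 1) + 2.
For the base case N = 1: the formula gives 7 = 7 = x_1.
Inductive step: assume the claim holds for N = j, so x_j = 5·3^(j - 1) + 2.
Then x_{j+1} = 3·x_j - 4 = 3·(5·3^(j - 1) + 2) - 4 = 5·3^j + 2 = 5·3^((j+1) - 1) + 2,
which is the claimed formula at N = j+1.
Hence, by induction on N, the claim holds for every N ≥ 1.

x_N = 5·3^(N - 1) + 2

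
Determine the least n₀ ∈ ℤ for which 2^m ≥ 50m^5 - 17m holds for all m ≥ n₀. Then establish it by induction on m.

n₀ = 31

At m = 30: 1073741824 < 1214999490, so the inequality fails and n₀ ≥ 31. We prove 2^m ≥ 50m^5 - 17m for all m ≥ 31.
Base step (m = 31): 2^m = 2147483648 and 50m^5 - 17m = 1431457023, so 2147483648 ≥ 1431457023.
Inductive step: suppose the statement holds for some r ≥ 31, so 2^r ≥ 50r^5 - 17r.
Then 2^(r + 1) = 2·(2^r) ≥ 2·(50r^5 - 17r).
Also, for r ≥ 31 we have 2·(50r^5 - 17r) ≥ 50(r+1)^5 - 17(r+1), since 2·(50r^5 - 17r) − (50(r+1)^5 - 17(r+1)) = 50r^5 - 250r^4 - 500r^3 - 500r^2 - 267r - 33, which is nonnegative for all r ≥ 31.
Combining, 2^(r + 1) ≥ 50(r+1)^5 - 17(r+1).
This completes the induction.
Hence the smallest such n₀ is 31.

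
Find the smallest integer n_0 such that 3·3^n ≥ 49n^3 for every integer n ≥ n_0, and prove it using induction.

n_0 = 9

At n = 8: 19683 < 25088, so the inequality fails and n_0 ≥ 9. We prove 3·3^n ≥ 49n^3 for all n ≥ 9.
Base case (n = 9): 3·3^n = 59049 and 49n^3 = 35721, so 59049 ≥ 35721.
Inductive step: suppose the statement holds for some r ≥ 9, so 3·3^r ≥ 49r^3.
Then 3·3^(r + 1) = 3·(3·3^r) ≥ 3·(49r^3).
Also, for r ≥ 9 we have 3·(49r^3) ≥ 49(r+1)^3, since 3 ≥ (1 + 1/r)^3 for all r ≥ 9.
Combining, 3·3^(r + 1) ≥ 49(r+1)^3.
By the principle of mathematical induction, the result holds for all n ≥ 9.
Hence the smallest such n_0 is 9.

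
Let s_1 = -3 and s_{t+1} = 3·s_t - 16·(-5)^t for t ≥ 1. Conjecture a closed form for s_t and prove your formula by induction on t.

Computing the first terms: s_1 = -3, s_2 = 71, s_3 = -187. This suggests s_t = 2(-5)^t + 7·3^(t - 1).
For the base case t = 1: the formula gives -3 = -3 = s_1.
Inductive step: assume the claim holds for t = j, so s_j = 2(-5)^j + 7·3^(j - 1).
Then s_{j+1} = 3·s_j - 16·(-5)^j = 3·(2(-5)^j + 7·3^(j - 1)) - 16·(-5)^j = 2(-5)^(j + 1) + 7·3^j = 2(-5)^(j+1) + 7·3^((j+1) - 1),
which is the claimed formula at t = j+1.
This completes the induction.

s_t = 2(-5)^t + 7·3^(t - 1)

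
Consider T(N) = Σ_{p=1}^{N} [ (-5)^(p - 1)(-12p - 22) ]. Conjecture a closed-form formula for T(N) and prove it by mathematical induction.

T(N) = 2(-5)^N(N + 2) - 4

We claim T(N) = 2(-5)^N(N + 2) - 4 for all N ≥ 1.
Base step (N = 1): T(1) = -34, and the closed form gives -34. They agree.
For the inductive step, assume it holds for an arbitrary p ≥ 1, so T(p) = 2(-5)^p(p + 2) - 4.
Then T(p+1) = T(p) + ((-5)^p(-12p - 34)) = (2(-5)^p(p + 2) - 4) + ((-5)^p(-12p - 34)).
Simplifying, T(p+1) = -10(-5)^p·p - 30(-5)^p - 4 = 2(-5)^(p+1)((p+1) + 2) - 4,
which is the closed form with N = p+1.
This completes the induction.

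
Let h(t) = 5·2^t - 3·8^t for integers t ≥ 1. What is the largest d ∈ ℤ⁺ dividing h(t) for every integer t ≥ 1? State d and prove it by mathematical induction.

Computing the first values: h(1) = -14 and h(2) = -172; gcd(-14, -172) = 2, so d ≤ 2.
We prove 2 | 5·2^t - 3·8^t for all t ≥ 1 by induction on t.
Base case (t = 1): h(1) = -14 = 2·(-7), so 2 | h(1).
Inductive step: suppose the statement holds for some i ≥ 1, i.e. 2 | h(i). Then
h(i+1) − 8·h(i) = (5·2^(i+1) - 3·8^(i+1)) − 8·(5·2^i - 3·8^i) = (5)·2^i·(2 − 8) = (-30)·2^i. Since 2 | h(i) by the inductive hypothesis, 2 | 8·h(i); and 2 | -30 since -30 = 2·-15. Therefore 2 | h(i+1).
By induction, the statement is established for all t ≥ 1.
Therefore the largest such d is 2.

d = 2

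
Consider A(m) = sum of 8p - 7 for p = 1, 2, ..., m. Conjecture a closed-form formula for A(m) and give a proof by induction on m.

A(m) = m(4m - 3)

We claim A(m) = m(4m - 3) for all m ≥ 1.
Base case (m = 1): A(1) = 1, and the closed form gives 1. They agree.
Inductive step: assume the claim holds for m = p, so A(p) = p(4p - 3).
Then A(p+1) = A(p) + (8p + 1) = (p(4p - 3)) + (8p + 1).
Simplifying, A(p+1) = (p + 1)(4p + 1) = (p+1)(4(p+1) - 3),
which is the closed form with m = p+1.
This completes the induction.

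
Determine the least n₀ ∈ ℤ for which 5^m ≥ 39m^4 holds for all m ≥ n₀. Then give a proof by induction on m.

At m = 7: 78125 < 93639, so the inequality fails and n₀ ≥ 8. We prove 5^m ≥ 39m^4 for all m ≥ 8.
For the base case m = 8: 5^m = 390625 and 39m^4 = 159744, so 390625 ≥ 159744.
For the inductive step, assume it holds for an arbitrary k ≥ 8, so 5^k ≥ 39k^4.
Then 5^(k + 1) = 5·(5^k) ≥ 5·(39k^4).
Also, for k ≥ 8 we have 5·(39k^4) ≥ 39(k+1)^4, since 5 ≥ (1 + 1/k)^4 for all k ≥ 8.
Combining, 5^(k + 1) ≥ 39(k+1)^4.
Hence, by induction on m, the claim holds for every m ≥ 8.
Hence the smallest such n₀ is 8.

n₀ = 8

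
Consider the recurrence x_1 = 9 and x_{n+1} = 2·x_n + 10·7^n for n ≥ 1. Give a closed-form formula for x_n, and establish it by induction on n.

Computing the first terms: x_1 = 9, x_2 = 88, x_3 = 666. This suggests x_n = -5·2^(n - 1) + 2·7^n.
When n = 1: the formula gives 9 = 9 = x_1.
Inductive step: suppose the statement holds for some i ≥ 1, so x_i = -5·2^(i - 1) + 2·7^i.
Then x_{i+1} = 2·x_i + 10·7^i = 2·(-5·2^(i - 1) + 2·7^i) + 10·7^i = -5·2^i + 2·7^(i + 1) = -5·2^((i+1) - 1) + 2·7^(i+1),
which is the claimed formula at n = i+1.
Hence, by induction on n, the claim holds for every n ≥ 1.

x_n = -5·2^(n - 1) + 2·7^n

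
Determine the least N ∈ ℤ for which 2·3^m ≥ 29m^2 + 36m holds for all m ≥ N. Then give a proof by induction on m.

N = 6

At m = 5: 486 < 905, so the inequality fails and N ≥ 6. We prove 2·3^m ≥ 29m^2 + 36m for all m ≥ 6.
For the base case m = 6: 2·3^m = 1458 and 29m^2 + 36m = 1260, so 1458 ≥ 1260.
Inductive step: suppose the statement holds for some p ≥ 6, so 2·3^p ≥ 29p^2 + 36p.
Then 2·3^(p + 1) = 3·(2·3^p) ≥ 3·(29p^2 + 36p).
Also, for p ≥ 6 we have 3·(29p^2 + 36p) ≥ 29(p+1)^2 + 36(p+1), since 3·(29p^2 + 36p) − (29(p+1)^2 + 36(p+1)) = 58p^2 + 14p - 65, which is nonnegative for all p ≥ 6.
Combining, 2·3^(p + 1) ≥ 29(p+1)^2 + 36(p+1).
By the principle of mathematical induction, the result holds for all m ≥ 6.
Hence the smallest such N is 6.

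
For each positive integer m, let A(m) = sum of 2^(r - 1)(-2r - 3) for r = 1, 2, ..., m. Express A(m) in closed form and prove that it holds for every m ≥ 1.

We claim A(m) = -2^m(2m + 1) + 1 for all m ≥ 1.
Base case (m = 1): A(1) = -5, and the closed form gives -5. They agree.
For the inductive step, assume it holds for an arbitrary r ≥ 1, so A(r) = -2^r(2r + 1) + 1.
Then A(r+1) = A(r) + (2^r(-2r - 5)) = (-2^r(2r + 1) + 1) + (2^r(-2r - 5)).
Simplifying, A(r+1) = -4·2^r·r - 6·2^r + 1 = -2^(r+1)(2(r+1) + 1) + 1,
which is the closed form with m = r+1.
Hence, by induction on m, the claim holds for every m ≥ 1.

A(m) = -2^m(2m + 1) + 1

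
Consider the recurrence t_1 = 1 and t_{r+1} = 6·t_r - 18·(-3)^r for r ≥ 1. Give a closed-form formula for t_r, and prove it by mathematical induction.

t_r = 2(-3)^r + 7·6^(r - 1)

Computing the first terms: t_1 = 1, t_2 = 60, t_3 = 198. This suggests t_r = 2(-3)^r + 7·6^(r - 1).
Base step (r = 1): the formula gives 1 = 1 = t_1.
Inductive step: assume the claim holds for r = j, so t_j = 2(-3)^j + 7·6^(j - 1).
Then t_{j+1} = 6·t_j - 18·(-3)^j = 6·(2(-3)^j + 7·6^(j - 1)) - 18·(-3)^j = 2(-3)^(j + 1) + 7·6^j = 2(-3)^(j+1) + 7·6^((j+1) - 1),
which is the claimed formula at r = j+1.
By induction, the statement is established for all r ≥ 1.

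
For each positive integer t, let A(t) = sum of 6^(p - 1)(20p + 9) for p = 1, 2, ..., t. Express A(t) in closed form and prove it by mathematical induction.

A(t) = 6^t(4t + 1) - 1

We claim A(t) = 6^t(4t + 1) - 1 for all t ≥ 1.
Base step (t = 1): A(1) = 29, and the closed form gives 29. They agree.
Suppose the result is true for t = p, so A(p) = 6^p(4p + 1) - 1.
Then A(p+1) = A(p) + (6^p(20p + 29)) = (6^p(4p + 1) - 1) + (6^p(20p + 29)).
Simplifying, A(p+1) = 24·6^p·p + 30·6^p - 1 = 6^(p+1)(4(p+1) + 1) - 1,
which is the closed form with t = p+1.
By the principle of mathematical induction, the result holds for all t ≥ 1.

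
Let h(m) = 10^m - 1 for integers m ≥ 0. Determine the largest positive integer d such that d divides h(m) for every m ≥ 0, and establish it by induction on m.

d = 9

Computing the first values: h(0) = 0 and h(1) = 9; gcd(0, 9) = 9, so d ≤ 9.
We prove 9 | 10^m - 1 for all m ≥ 0 by induction on m.
Base case (m = 0): h(0) = 0 = 9·(0), so 9 | h(0).
Inductive step: suppose the statement holds for some p ≥ 0, i.e. 9 | h(p). Then
h(p+1) = 10^(p+1) - 1 = 10·(10^p - 1) + 9 = 10·h(p) + 9. The first term is divisible by 9 by the inductive hypothesis, and 9 is divisible by 9. Hence 9 | h(p+1).
By induction, the statement is established for all m ≥ 0.
Therefore the largest such d is 9.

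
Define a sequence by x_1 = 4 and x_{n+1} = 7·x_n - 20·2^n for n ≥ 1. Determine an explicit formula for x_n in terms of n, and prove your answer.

x_n = 2^(n + 2) - 4·7^(n - 1)

Computing the first terms: x_1 = 4, x_2 = -12, x_3 = -164. This suggests x_n = 2^(n + 2) - 4·7^(n - 1).
When n = 1: the formula gives 4 = 4 = x_1.
Suppose the result is true for n = j, so x_j = 2^(j + 2) - 4·7^(j - 1).
Then x_{j+1} = 7·x_j - 20·2^j = 7·(2^(j + 2) - 4·7^(j - 1)) - 20·2^j = 2^(j + 3) - 4·7^j = 2^((j+1) + 2) - 4·7^((j+1) - 1),
which is the claimed formula at n = j+1.
Hence, by induction on n, the claim holds for every n ≥ 1.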